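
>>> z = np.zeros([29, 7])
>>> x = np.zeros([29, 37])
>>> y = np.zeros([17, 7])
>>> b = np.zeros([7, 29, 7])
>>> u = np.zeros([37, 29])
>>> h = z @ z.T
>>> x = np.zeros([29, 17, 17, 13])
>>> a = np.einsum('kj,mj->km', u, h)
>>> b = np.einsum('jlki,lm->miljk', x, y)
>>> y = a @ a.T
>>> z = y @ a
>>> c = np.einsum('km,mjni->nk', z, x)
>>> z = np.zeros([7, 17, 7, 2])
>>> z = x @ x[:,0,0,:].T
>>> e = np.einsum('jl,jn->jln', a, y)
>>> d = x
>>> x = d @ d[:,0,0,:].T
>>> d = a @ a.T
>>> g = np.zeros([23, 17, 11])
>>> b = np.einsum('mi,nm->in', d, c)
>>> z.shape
(29, 17, 17, 29)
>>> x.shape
(29, 17, 17, 29)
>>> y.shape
(37, 37)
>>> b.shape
(37, 17)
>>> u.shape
(37, 29)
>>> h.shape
(29, 29)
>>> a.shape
(37, 29)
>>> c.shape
(17, 37)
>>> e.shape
(37, 29, 37)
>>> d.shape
(37, 37)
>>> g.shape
(23, 17, 11)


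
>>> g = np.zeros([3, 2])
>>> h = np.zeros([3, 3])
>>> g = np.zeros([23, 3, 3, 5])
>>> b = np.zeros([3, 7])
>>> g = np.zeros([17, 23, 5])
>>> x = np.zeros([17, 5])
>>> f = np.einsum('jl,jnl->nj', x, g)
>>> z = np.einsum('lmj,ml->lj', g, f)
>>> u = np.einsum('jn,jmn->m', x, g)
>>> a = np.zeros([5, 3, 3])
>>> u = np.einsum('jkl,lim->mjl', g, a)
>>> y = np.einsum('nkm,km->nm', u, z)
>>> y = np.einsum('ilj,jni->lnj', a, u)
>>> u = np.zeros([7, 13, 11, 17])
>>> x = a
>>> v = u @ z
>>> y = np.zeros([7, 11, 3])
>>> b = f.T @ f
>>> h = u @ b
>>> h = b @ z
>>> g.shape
(17, 23, 5)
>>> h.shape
(17, 5)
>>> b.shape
(17, 17)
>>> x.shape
(5, 3, 3)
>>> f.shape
(23, 17)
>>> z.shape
(17, 5)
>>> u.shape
(7, 13, 11, 17)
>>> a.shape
(5, 3, 3)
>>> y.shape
(7, 11, 3)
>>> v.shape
(7, 13, 11, 5)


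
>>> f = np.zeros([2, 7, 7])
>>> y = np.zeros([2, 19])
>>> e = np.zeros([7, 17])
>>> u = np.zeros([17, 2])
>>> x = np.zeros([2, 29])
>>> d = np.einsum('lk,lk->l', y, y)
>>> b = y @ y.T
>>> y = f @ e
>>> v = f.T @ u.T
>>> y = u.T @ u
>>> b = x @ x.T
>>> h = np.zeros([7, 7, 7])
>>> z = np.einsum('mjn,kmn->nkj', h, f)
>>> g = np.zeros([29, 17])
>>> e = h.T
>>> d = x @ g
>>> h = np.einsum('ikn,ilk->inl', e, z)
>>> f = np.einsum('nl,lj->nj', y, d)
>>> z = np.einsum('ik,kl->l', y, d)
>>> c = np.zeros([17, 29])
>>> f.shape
(2, 17)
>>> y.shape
(2, 2)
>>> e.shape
(7, 7, 7)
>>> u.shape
(17, 2)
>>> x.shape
(2, 29)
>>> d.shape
(2, 17)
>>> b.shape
(2, 2)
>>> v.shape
(7, 7, 17)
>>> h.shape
(7, 7, 2)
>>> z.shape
(17,)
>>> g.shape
(29, 17)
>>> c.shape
(17, 29)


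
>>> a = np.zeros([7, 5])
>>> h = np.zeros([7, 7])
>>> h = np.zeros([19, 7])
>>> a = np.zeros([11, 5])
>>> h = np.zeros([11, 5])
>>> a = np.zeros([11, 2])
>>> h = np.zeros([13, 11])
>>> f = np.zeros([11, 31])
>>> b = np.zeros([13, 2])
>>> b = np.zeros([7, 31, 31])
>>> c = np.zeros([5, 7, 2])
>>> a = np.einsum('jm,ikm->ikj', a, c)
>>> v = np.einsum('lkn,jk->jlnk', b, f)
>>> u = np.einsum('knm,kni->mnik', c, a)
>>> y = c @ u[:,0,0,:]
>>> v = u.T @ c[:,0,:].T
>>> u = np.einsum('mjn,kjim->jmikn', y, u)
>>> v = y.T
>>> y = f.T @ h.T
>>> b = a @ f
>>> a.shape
(5, 7, 11)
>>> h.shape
(13, 11)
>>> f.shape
(11, 31)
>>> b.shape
(5, 7, 31)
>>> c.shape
(5, 7, 2)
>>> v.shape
(5, 7, 5)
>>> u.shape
(7, 5, 11, 2, 5)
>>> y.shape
(31, 13)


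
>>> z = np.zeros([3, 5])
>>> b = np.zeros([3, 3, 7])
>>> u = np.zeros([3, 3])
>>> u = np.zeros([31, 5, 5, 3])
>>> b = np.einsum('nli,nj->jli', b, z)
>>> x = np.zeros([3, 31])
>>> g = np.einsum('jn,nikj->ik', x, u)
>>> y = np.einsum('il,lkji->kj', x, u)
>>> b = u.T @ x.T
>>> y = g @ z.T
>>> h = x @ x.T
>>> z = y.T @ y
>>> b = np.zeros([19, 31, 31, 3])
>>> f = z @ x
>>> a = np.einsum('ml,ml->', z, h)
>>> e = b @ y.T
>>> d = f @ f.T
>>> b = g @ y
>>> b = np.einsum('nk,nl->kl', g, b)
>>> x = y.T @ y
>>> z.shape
(3, 3)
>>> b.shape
(5, 3)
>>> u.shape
(31, 5, 5, 3)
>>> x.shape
(3, 3)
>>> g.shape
(5, 5)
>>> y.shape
(5, 3)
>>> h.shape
(3, 3)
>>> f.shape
(3, 31)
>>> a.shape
()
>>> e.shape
(19, 31, 31, 5)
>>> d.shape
(3, 3)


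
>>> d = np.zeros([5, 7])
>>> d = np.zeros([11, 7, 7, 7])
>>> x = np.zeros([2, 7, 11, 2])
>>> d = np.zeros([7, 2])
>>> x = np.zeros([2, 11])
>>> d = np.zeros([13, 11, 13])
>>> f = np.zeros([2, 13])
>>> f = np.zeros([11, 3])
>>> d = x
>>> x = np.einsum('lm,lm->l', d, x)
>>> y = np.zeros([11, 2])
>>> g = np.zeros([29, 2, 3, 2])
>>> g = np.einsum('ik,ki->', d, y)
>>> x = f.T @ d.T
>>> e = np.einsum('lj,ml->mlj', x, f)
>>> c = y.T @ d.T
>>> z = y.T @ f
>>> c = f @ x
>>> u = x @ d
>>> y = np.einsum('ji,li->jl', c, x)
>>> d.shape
(2, 11)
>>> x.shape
(3, 2)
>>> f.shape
(11, 3)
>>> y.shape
(11, 3)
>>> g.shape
()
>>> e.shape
(11, 3, 2)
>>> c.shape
(11, 2)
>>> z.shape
(2, 3)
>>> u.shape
(3, 11)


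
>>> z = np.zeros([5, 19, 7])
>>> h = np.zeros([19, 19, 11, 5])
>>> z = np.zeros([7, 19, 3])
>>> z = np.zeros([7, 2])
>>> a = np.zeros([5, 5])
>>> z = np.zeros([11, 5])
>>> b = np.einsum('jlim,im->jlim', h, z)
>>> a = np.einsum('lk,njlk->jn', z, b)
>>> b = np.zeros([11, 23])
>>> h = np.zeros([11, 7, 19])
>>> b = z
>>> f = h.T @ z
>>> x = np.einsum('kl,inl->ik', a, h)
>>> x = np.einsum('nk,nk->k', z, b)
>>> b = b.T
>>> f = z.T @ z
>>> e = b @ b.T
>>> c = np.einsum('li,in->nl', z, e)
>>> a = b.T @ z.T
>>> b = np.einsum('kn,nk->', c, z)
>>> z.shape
(11, 5)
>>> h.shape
(11, 7, 19)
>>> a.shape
(11, 11)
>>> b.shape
()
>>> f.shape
(5, 5)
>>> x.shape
(5,)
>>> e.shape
(5, 5)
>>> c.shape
(5, 11)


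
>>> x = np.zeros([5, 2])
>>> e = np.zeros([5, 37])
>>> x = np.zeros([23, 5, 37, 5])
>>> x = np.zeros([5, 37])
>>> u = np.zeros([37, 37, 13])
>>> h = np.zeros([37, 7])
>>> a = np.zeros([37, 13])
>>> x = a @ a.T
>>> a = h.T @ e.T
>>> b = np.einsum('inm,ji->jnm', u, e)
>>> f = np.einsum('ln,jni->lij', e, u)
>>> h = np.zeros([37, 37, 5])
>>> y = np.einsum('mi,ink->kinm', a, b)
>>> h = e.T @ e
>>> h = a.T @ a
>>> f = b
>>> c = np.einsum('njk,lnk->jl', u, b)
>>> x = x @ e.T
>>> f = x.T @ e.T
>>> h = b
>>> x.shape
(37, 5)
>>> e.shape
(5, 37)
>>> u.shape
(37, 37, 13)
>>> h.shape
(5, 37, 13)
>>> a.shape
(7, 5)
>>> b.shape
(5, 37, 13)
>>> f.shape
(5, 5)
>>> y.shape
(13, 5, 37, 7)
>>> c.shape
(37, 5)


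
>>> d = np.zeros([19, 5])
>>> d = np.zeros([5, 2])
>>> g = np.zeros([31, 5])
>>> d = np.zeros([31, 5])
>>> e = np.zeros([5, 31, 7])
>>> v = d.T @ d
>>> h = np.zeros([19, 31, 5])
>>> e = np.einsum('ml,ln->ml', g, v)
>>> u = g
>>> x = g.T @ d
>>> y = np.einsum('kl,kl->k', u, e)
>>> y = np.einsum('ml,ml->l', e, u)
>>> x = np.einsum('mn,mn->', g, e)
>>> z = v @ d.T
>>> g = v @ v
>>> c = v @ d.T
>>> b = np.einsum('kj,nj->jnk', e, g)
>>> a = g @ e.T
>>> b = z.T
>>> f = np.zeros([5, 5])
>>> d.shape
(31, 5)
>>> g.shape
(5, 5)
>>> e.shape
(31, 5)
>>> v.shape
(5, 5)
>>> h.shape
(19, 31, 5)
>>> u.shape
(31, 5)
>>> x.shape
()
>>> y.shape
(5,)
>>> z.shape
(5, 31)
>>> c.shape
(5, 31)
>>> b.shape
(31, 5)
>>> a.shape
(5, 31)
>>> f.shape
(5, 5)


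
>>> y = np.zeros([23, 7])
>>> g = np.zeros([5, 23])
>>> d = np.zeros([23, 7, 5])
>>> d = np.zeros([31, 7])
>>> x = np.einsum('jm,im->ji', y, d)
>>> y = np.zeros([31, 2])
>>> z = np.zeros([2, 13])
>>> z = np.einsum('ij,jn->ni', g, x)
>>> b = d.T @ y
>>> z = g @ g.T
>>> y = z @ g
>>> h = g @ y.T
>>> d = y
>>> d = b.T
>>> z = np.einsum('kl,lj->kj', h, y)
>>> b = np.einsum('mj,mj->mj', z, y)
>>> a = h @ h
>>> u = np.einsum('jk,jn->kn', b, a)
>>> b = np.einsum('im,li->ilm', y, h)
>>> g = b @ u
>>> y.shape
(5, 23)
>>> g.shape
(5, 5, 5)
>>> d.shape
(2, 7)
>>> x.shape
(23, 31)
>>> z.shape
(5, 23)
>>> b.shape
(5, 5, 23)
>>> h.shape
(5, 5)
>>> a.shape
(5, 5)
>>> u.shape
(23, 5)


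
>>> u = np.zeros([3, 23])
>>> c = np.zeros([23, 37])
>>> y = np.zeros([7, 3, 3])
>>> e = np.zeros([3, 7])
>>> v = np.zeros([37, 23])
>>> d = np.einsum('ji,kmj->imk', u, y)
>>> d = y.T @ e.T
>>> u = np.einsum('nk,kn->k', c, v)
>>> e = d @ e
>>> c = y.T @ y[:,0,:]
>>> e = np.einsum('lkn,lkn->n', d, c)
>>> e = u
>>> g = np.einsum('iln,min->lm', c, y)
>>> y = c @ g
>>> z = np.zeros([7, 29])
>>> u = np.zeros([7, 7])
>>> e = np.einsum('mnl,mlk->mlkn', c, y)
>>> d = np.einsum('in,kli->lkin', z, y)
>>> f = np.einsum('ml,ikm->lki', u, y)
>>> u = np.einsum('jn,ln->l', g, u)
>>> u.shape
(7,)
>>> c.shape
(3, 3, 3)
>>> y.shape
(3, 3, 7)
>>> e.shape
(3, 3, 7, 3)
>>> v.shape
(37, 23)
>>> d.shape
(3, 3, 7, 29)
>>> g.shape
(3, 7)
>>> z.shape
(7, 29)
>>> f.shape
(7, 3, 3)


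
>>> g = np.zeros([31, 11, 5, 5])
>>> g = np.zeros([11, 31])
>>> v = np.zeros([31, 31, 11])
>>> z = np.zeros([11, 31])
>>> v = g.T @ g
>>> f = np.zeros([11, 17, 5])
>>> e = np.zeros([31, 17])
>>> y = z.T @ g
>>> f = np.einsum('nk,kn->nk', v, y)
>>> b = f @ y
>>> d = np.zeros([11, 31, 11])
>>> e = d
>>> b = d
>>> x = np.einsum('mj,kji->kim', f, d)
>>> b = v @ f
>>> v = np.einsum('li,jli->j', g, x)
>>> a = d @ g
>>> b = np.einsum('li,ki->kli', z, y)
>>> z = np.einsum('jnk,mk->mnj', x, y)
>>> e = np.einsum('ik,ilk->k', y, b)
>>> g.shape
(11, 31)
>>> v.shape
(11,)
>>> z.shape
(31, 11, 11)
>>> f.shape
(31, 31)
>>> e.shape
(31,)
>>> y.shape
(31, 31)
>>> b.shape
(31, 11, 31)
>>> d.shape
(11, 31, 11)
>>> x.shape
(11, 11, 31)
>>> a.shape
(11, 31, 31)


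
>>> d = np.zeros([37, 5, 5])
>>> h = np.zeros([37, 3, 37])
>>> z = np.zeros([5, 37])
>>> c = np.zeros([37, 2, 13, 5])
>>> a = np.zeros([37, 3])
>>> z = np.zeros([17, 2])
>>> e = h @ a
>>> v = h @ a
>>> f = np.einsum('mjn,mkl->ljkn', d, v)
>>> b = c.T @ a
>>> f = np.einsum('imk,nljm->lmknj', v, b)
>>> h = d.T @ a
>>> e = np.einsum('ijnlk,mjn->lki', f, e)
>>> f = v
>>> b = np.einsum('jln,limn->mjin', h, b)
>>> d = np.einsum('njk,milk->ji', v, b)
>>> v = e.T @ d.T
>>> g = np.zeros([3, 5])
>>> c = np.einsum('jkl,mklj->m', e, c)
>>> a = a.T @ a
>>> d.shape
(3, 5)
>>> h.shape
(5, 5, 3)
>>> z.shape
(17, 2)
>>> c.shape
(37,)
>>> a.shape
(3, 3)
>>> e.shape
(5, 2, 13)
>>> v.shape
(13, 2, 3)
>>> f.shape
(37, 3, 3)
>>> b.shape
(2, 5, 13, 3)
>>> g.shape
(3, 5)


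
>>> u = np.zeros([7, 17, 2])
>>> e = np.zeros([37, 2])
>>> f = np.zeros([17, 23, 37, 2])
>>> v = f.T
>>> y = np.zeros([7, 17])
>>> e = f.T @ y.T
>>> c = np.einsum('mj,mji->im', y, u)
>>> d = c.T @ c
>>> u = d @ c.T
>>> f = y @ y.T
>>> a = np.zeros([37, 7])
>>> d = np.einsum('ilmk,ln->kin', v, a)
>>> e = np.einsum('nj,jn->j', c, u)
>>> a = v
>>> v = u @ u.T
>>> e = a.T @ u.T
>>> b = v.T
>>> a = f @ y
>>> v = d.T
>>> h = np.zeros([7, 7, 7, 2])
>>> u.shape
(7, 2)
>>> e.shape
(17, 23, 37, 7)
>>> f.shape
(7, 7)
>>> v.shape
(7, 2, 17)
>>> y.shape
(7, 17)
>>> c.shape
(2, 7)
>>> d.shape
(17, 2, 7)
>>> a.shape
(7, 17)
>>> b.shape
(7, 7)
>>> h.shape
(7, 7, 7, 2)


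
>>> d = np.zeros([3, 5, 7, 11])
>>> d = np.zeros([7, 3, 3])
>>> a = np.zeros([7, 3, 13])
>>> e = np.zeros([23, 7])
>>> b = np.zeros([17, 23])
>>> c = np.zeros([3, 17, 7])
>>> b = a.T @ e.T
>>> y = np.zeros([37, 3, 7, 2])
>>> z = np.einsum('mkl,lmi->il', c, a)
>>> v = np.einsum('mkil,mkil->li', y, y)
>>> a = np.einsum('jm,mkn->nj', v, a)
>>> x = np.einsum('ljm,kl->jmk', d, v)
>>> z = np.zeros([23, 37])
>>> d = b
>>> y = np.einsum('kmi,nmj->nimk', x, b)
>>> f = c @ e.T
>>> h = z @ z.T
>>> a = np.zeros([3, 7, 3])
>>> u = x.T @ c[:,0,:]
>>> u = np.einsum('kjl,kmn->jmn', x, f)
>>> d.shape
(13, 3, 23)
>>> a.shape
(3, 7, 3)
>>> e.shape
(23, 7)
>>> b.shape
(13, 3, 23)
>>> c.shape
(3, 17, 7)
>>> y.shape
(13, 2, 3, 3)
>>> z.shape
(23, 37)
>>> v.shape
(2, 7)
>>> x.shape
(3, 3, 2)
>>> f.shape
(3, 17, 23)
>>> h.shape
(23, 23)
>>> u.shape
(3, 17, 23)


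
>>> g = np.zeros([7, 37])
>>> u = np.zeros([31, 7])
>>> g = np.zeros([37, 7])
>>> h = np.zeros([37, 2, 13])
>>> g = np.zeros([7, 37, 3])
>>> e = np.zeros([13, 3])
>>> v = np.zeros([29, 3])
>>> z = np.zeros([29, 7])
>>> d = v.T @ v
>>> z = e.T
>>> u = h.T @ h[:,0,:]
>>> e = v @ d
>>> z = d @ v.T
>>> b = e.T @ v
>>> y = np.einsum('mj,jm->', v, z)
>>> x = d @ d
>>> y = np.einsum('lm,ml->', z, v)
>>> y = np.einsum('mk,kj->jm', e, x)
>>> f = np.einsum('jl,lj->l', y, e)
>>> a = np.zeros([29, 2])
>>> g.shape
(7, 37, 3)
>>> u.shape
(13, 2, 13)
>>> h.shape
(37, 2, 13)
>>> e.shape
(29, 3)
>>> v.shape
(29, 3)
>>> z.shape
(3, 29)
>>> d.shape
(3, 3)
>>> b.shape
(3, 3)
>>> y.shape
(3, 29)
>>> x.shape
(3, 3)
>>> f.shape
(29,)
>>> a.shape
(29, 2)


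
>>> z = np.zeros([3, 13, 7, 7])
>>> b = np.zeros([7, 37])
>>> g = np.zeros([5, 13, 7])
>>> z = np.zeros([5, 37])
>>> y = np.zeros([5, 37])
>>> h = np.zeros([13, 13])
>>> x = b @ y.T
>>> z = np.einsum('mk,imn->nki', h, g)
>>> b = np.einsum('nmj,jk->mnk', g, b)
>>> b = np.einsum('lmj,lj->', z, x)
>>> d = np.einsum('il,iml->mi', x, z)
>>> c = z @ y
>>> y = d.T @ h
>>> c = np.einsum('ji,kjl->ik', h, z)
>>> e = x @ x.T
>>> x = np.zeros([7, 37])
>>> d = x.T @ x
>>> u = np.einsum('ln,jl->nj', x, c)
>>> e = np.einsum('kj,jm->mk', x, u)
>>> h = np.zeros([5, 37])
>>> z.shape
(7, 13, 5)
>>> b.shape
()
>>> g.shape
(5, 13, 7)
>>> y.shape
(7, 13)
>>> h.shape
(5, 37)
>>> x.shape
(7, 37)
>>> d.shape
(37, 37)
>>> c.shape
(13, 7)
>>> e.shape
(13, 7)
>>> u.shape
(37, 13)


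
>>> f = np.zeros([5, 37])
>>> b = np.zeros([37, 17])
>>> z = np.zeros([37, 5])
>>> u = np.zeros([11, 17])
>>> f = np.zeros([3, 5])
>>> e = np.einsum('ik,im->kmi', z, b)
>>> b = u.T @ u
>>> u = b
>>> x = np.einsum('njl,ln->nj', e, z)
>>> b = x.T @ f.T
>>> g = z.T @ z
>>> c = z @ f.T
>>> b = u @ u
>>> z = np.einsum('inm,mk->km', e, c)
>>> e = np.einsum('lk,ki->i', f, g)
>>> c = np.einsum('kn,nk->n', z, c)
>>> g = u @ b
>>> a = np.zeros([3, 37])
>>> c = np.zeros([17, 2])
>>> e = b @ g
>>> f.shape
(3, 5)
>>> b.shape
(17, 17)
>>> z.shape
(3, 37)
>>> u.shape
(17, 17)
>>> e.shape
(17, 17)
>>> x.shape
(5, 17)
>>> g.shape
(17, 17)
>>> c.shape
(17, 2)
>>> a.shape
(3, 37)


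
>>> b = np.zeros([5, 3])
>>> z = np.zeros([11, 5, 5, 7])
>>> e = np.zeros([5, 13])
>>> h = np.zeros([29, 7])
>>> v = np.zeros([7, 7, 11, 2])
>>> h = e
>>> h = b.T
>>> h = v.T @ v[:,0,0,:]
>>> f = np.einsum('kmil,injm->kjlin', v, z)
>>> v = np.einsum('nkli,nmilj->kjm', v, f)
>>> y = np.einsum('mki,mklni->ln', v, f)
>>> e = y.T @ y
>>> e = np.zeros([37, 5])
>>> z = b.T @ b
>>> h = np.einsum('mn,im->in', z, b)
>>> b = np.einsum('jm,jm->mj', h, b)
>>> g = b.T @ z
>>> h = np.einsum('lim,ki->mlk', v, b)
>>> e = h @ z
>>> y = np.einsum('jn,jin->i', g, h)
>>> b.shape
(3, 5)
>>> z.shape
(3, 3)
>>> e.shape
(5, 7, 3)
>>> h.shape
(5, 7, 3)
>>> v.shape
(7, 5, 5)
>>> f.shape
(7, 5, 2, 11, 5)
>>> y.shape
(7,)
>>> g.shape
(5, 3)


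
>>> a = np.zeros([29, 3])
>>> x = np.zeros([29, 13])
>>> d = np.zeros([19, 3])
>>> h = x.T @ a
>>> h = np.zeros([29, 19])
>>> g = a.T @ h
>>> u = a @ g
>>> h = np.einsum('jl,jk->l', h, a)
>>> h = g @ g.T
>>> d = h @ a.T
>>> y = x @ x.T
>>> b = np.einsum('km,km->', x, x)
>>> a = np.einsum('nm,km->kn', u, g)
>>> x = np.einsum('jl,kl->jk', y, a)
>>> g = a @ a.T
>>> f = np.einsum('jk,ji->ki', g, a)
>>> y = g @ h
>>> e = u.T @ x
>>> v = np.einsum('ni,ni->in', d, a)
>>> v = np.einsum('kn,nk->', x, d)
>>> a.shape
(3, 29)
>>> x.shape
(29, 3)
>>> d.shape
(3, 29)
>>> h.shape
(3, 3)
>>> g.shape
(3, 3)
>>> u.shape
(29, 19)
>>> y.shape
(3, 3)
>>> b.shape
()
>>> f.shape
(3, 29)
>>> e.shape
(19, 3)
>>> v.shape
()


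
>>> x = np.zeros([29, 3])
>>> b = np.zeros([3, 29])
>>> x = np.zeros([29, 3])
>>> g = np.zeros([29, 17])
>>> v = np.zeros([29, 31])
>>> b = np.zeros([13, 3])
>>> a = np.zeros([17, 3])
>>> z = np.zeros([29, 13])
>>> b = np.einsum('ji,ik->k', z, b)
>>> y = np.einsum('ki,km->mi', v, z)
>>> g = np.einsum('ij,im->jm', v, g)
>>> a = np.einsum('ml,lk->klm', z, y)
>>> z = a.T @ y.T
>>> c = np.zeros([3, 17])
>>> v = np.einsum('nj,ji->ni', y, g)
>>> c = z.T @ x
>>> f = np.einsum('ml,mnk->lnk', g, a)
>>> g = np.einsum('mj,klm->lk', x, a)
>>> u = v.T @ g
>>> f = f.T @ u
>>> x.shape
(29, 3)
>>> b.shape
(3,)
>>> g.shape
(13, 31)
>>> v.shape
(13, 17)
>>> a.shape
(31, 13, 29)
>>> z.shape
(29, 13, 13)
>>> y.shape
(13, 31)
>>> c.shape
(13, 13, 3)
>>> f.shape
(29, 13, 31)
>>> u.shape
(17, 31)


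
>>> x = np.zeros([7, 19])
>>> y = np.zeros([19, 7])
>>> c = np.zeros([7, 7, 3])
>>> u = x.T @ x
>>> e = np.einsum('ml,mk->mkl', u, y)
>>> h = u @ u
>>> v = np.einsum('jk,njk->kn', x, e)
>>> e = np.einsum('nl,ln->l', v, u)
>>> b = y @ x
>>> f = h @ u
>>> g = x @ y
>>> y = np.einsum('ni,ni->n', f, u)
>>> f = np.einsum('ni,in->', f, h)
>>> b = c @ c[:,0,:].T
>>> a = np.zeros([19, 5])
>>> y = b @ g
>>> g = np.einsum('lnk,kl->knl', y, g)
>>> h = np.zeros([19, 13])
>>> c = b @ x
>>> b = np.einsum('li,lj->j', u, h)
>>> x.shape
(7, 19)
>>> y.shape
(7, 7, 7)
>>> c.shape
(7, 7, 19)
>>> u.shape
(19, 19)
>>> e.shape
(19,)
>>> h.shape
(19, 13)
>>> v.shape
(19, 19)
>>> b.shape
(13,)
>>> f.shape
()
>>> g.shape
(7, 7, 7)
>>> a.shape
(19, 5)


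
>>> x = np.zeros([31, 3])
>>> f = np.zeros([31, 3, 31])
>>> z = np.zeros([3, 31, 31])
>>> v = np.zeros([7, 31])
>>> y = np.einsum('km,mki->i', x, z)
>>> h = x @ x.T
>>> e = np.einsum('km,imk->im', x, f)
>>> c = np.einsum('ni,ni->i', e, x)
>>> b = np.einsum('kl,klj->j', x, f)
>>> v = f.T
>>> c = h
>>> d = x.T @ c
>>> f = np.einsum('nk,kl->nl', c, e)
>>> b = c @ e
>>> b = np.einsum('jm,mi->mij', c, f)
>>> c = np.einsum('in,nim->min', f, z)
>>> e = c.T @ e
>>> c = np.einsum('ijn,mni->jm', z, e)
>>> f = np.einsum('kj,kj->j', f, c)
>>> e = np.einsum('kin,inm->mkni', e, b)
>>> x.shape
(31, 3)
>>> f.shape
(3,)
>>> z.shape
(3, 31, 31)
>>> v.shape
(31, 3, 31)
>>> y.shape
(31,)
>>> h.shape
(31, 31)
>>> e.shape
(31, 3, 3, 31)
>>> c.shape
(31, 3)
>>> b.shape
(31, 3, 31)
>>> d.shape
(3, 31)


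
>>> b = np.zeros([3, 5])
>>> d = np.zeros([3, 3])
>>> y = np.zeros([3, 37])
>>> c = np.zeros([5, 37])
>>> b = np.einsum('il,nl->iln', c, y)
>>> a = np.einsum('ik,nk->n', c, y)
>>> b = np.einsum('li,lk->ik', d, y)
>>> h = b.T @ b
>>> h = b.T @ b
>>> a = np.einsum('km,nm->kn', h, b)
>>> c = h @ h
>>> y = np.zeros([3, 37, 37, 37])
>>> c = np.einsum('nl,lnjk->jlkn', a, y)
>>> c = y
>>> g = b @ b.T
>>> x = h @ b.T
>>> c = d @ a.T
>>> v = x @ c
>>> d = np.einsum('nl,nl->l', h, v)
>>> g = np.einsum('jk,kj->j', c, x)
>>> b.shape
(3, 37)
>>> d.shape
(37,)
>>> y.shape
(3, 37, 37, 37)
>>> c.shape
(3, 37)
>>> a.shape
(37, 3)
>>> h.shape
(37, 37)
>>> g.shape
(3,)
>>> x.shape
(37, 3)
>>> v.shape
(37, 37)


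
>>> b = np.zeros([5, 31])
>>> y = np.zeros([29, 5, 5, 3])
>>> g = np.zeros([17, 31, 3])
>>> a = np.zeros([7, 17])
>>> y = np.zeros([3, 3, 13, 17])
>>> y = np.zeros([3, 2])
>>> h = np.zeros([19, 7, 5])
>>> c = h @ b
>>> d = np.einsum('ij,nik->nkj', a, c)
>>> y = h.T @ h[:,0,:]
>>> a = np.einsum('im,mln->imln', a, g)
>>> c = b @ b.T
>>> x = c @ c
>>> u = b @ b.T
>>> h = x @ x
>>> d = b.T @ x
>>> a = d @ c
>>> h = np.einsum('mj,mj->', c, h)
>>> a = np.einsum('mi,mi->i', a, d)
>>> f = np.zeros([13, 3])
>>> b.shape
(5, 31)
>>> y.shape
(5, 7, 5)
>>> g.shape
(17, 31, 3)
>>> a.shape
(5,)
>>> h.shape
()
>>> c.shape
(5, 5)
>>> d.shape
(31, 5)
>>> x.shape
(5, 5)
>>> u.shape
(5, 5)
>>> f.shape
(13, 3)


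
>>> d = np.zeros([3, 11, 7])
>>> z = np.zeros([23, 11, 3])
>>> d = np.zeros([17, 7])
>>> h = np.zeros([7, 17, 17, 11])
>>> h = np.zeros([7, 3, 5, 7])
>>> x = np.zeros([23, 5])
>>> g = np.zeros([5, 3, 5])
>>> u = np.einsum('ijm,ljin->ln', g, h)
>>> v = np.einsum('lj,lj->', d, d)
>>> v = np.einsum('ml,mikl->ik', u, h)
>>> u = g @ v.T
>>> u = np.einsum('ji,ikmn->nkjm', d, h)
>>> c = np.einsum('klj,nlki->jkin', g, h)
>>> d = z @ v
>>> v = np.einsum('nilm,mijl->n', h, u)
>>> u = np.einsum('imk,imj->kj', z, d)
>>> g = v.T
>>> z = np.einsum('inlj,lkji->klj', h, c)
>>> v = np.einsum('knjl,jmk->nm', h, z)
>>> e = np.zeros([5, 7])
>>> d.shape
(23, 11, 5)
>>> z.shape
(5, 5, 7)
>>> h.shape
(7, 3, 5, 7)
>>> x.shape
(23, 5)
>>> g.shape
(7,)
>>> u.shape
(3, 5)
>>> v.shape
(3, 5)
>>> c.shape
(5, 5, 7, 7)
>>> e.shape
(5, 7)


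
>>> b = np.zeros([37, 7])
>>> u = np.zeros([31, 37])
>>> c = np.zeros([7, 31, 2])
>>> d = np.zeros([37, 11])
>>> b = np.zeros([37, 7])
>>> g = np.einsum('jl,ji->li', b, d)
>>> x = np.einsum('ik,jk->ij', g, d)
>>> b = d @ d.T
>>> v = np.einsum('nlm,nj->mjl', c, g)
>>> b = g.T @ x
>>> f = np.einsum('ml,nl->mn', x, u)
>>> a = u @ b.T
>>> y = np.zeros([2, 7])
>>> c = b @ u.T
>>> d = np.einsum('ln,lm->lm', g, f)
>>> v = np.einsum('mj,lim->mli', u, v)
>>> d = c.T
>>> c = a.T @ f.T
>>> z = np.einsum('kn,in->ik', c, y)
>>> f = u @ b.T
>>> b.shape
(11, 37)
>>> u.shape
(31, 37)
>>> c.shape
(11, 7)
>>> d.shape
(31, 11)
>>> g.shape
(7, 11)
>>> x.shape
(7, 37)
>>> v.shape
(31, 2, 11)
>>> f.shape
(31, 11)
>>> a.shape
(31, 11)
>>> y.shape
(2, 7)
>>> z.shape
(2, 11)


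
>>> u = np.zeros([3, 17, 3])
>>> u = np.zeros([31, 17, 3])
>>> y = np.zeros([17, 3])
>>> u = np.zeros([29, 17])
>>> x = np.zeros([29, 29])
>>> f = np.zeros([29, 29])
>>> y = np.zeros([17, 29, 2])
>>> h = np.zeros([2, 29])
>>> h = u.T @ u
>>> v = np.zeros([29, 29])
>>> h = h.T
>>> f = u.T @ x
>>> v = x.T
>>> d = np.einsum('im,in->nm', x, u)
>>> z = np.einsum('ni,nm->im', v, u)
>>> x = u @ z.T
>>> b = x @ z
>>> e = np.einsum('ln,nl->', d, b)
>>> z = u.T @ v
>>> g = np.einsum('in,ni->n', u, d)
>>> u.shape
(29, 17)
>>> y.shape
(17, 29, 2)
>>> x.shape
(29, 29)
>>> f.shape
(17, 29)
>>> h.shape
(17, 17)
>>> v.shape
(29, 29)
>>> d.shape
(17, 29)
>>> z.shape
(17, 29)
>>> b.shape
(29, 17)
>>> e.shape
()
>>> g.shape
(17,)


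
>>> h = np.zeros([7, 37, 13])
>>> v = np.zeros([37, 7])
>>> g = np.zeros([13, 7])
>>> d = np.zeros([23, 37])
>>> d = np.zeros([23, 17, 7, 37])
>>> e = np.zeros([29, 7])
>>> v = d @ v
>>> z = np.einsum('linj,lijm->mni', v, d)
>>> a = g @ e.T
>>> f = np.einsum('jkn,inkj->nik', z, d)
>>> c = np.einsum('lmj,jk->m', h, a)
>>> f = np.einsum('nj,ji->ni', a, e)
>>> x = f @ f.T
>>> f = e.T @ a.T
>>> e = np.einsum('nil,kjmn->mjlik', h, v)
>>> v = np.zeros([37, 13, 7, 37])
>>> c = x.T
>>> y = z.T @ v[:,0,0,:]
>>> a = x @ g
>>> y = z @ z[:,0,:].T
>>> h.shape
(7, 37, 13)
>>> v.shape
(37, 13, 7, 37)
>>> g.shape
(13, 7)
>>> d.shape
(23, 17, 7, 37)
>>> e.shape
(7, 17, 13, 37, 23)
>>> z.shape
(37, 7, 17)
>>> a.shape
(13, 7)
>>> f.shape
(7, 13)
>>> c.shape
(13, 13)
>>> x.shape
(13, 13)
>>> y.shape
(37, 7, 37)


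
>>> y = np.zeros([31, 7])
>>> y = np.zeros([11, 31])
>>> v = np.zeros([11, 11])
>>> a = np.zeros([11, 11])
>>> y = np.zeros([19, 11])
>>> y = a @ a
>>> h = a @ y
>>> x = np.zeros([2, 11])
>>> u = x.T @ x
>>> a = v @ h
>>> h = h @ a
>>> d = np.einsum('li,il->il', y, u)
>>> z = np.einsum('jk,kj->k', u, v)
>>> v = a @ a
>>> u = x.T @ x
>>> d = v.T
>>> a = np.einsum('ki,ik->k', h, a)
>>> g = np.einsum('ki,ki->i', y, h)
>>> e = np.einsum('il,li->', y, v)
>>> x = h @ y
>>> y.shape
(11, 11)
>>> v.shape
(11, 11)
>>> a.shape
(11,)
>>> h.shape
(11, 11)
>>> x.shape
(11, 11)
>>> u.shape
(11, 11)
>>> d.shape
(11, 11)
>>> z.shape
(11,)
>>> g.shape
(11,)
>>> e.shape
()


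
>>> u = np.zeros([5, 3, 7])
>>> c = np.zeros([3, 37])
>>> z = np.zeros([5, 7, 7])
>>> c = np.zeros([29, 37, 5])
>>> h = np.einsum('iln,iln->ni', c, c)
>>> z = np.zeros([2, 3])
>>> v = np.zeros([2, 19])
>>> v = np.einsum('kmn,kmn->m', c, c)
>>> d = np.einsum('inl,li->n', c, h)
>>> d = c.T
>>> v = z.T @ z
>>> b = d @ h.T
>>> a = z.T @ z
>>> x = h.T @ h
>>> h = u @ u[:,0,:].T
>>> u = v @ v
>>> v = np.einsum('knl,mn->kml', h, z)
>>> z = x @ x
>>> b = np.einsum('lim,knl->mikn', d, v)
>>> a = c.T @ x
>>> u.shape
(3, 3)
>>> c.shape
(29, 37, 5)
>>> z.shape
(29, 29)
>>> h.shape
(5, 3, 5)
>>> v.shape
(5, 2, 5)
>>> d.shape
(5, 37, 29)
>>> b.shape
(29, 37, 5, 2)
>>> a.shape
(5, 37, 29)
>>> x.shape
(29, 29)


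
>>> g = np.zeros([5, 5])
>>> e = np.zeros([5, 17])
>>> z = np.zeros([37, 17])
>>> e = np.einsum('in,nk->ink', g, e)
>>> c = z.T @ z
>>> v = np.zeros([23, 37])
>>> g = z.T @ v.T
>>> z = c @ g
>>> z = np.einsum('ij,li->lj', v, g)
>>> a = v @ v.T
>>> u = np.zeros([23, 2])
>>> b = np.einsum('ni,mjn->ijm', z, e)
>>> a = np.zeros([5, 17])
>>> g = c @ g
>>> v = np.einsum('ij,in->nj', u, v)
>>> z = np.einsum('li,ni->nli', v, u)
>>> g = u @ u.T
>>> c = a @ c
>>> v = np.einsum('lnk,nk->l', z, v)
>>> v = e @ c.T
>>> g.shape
(23, 23)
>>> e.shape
(5, 5, 17)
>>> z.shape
(23, 37, 2)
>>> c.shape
(5, 17)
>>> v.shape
(5, 5, 5)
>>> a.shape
(5, 17)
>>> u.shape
(23, 2)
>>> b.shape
(37, 5, 5)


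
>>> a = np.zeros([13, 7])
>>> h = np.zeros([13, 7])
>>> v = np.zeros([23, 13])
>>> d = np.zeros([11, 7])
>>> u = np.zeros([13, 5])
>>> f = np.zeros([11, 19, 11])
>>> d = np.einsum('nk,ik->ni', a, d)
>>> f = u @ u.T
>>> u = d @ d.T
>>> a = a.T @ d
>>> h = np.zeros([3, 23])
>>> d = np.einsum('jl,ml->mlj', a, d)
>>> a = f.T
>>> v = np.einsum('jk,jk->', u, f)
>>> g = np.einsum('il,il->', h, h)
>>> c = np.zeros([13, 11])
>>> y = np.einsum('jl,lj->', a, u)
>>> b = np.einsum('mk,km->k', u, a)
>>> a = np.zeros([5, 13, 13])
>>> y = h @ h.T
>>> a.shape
(5, 13, 13)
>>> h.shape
(3, 23)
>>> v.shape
()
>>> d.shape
(13, 11, 7)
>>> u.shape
(13, 13)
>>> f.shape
(13, 13)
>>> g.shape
()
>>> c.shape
(13, 11)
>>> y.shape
(3, 3)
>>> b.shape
(13,)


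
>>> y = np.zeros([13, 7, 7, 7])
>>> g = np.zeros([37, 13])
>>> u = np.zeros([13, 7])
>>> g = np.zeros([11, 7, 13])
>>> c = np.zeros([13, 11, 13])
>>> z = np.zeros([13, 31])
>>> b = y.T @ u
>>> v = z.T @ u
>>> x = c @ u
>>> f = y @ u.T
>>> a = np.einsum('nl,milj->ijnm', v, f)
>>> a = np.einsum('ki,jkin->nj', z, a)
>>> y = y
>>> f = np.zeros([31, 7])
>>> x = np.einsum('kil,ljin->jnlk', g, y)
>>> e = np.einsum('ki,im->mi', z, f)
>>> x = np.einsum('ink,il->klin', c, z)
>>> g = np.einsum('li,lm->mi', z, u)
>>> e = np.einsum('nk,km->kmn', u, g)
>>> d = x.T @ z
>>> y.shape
(13, 7, 7, 7)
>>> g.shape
(7, 31)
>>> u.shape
(13, 7)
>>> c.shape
(13, 11, 13)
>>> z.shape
(13, 31)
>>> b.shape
(7, 7, 7, 7)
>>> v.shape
(31, 7)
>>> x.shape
(13, 31, 13, 11)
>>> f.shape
(31, 7)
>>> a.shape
(13, 7)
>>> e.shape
(7, 31, 13)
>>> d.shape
(11, 13, 31, 31)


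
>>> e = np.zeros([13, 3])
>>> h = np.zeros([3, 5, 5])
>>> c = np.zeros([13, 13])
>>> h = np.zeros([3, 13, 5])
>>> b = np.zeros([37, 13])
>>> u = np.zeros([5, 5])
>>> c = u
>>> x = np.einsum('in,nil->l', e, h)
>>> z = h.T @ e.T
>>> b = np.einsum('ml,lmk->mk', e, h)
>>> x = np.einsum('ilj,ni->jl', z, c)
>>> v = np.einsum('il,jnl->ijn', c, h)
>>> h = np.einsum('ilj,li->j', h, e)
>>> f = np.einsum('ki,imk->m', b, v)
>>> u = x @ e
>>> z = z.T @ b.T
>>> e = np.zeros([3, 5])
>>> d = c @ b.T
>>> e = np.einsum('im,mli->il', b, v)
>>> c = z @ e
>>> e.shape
(13, 3)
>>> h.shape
(5,)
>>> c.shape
(13, 13, 3)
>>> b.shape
(13, 5)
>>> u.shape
(13, 3)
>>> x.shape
(13, 13)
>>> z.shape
(13, 13, 13)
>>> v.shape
(5, 3, 13)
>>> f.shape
(3,)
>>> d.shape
(5, 13)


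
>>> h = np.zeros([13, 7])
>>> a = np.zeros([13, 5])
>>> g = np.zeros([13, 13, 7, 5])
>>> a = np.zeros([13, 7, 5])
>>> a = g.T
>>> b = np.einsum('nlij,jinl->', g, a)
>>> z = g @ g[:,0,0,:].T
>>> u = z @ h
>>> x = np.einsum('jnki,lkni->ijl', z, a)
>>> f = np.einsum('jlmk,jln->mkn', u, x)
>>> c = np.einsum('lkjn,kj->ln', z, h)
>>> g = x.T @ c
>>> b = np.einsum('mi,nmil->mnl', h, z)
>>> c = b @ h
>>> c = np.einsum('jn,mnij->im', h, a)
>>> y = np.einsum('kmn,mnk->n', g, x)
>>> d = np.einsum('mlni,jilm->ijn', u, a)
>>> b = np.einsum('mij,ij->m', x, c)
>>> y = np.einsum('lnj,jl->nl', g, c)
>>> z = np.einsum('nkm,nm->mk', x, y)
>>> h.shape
(13, 7)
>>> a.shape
(5, 7, 13, 13)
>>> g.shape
(5, 13, 13)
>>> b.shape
(13,)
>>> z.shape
(5, 13)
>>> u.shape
(13, 13, 7, 7)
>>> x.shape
(13, 13, 5)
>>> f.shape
(7, 7, 5)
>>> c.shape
(13, 5)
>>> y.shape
(13, 5)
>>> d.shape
(7, 5, 7)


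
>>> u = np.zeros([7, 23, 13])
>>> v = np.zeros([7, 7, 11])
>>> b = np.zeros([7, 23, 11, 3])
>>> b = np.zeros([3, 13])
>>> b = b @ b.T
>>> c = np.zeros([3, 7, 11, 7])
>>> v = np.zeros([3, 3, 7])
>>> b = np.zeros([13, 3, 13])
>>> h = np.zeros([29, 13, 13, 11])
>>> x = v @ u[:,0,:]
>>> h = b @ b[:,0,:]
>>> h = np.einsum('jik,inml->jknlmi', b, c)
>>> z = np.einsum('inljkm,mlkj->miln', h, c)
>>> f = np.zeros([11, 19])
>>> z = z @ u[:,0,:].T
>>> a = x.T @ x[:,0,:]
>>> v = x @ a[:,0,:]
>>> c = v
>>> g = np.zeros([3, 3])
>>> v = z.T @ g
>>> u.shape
(7, 23, 13)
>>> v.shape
(7, 7, 13, 3)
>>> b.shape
(13, 3, 13)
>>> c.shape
(3, 3, 13)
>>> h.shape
(13, 13, 7, 7, 11, 3)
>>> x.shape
(3, 3, 13)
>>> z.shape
(3, 13, 7, 7)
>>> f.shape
(11, 19)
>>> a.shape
(13, 3, 13)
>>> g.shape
(3, 3)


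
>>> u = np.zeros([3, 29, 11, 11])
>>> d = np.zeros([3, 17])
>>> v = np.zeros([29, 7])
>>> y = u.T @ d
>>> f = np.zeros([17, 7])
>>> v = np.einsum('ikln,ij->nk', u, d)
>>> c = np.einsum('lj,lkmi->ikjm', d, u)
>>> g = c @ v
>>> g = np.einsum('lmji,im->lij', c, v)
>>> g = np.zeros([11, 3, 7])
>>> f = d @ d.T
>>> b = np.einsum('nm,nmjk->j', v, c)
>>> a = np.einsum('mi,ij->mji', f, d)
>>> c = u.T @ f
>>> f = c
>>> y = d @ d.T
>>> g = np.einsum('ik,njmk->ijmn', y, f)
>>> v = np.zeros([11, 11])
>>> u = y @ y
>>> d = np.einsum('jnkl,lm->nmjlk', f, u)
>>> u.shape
(3, 3)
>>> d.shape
(11, 3, 11, 3, 29)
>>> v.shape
(11, 11)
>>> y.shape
(3, 3)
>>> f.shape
(11, 11, 29, 3)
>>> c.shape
(11, 11, 29, 3)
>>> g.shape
(3, 11, 29, 11)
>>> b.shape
(17,)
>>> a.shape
(3, 17, 3)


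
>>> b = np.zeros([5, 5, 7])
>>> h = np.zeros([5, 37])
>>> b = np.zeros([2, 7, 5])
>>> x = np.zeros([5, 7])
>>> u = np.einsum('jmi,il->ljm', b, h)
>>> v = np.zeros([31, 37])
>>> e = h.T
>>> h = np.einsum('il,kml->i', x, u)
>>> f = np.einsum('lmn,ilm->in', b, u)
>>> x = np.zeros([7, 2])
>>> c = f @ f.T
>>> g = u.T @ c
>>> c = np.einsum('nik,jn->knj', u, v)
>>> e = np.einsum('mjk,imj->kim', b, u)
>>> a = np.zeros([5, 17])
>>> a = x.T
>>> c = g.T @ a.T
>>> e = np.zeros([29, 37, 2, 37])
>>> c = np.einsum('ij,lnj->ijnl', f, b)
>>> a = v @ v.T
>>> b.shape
(2, 7, 5)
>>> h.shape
(5,)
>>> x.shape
(7, 2)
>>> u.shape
(37, 2, 7)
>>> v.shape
(31, 37)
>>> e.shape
(29, 37, 2, 37)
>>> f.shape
(37, 5)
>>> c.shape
(37, 5, 7, 2)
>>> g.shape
(7, 2, 37)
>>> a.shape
(31, 31)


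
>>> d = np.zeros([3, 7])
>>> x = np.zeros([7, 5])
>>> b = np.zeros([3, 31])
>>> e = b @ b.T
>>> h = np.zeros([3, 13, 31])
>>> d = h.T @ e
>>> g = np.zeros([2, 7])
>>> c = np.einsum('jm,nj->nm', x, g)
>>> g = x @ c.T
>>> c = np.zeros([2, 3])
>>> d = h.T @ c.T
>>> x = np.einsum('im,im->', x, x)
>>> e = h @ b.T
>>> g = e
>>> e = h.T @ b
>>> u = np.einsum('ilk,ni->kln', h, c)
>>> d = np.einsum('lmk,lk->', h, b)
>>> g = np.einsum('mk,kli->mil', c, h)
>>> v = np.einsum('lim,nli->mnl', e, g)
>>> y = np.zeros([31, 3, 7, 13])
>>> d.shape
()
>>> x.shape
()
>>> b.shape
(3, 31)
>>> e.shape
(31, 13, 31)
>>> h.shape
(3, 13, 31)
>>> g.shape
(2, 31, 13)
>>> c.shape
(2, 3)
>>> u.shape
(31, 13, 2)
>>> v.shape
(31, 2, 31)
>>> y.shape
(31, 3, 7, 13)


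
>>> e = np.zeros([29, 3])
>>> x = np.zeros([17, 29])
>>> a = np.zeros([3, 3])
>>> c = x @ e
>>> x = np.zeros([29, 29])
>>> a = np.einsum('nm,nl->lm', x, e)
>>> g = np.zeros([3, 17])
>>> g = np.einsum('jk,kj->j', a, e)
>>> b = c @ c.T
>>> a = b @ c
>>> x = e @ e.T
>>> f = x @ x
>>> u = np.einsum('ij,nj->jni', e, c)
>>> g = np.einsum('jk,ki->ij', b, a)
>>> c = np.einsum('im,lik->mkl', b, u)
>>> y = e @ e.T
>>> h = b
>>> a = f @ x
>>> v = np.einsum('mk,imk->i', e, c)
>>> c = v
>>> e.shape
(29, 3)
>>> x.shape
(29, 29)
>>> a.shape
(29, 29)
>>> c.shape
(17,)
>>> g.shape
(3, 17)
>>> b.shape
(17, 17)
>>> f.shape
(29, 29)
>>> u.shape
(3, 17, 29)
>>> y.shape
(29, 29)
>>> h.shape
(17, 17)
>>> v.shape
(17,)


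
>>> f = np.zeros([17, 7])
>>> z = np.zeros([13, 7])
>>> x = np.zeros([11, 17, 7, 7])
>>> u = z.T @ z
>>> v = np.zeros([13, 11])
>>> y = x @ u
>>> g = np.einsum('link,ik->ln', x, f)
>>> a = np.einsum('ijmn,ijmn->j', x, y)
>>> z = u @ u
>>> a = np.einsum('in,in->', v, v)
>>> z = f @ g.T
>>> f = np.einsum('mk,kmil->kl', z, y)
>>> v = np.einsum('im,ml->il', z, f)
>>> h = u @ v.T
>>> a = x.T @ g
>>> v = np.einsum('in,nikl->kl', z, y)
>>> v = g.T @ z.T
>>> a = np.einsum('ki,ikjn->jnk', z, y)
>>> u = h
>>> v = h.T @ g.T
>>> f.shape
(11, 7)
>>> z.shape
(17, 11)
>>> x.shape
(11, 17, 7, 7)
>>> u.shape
(7, 17)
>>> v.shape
(17, 11)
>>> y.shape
(11, 17, 7, 7)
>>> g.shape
(11, 7)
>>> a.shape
(7, 7, 17)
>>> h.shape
(7, 17)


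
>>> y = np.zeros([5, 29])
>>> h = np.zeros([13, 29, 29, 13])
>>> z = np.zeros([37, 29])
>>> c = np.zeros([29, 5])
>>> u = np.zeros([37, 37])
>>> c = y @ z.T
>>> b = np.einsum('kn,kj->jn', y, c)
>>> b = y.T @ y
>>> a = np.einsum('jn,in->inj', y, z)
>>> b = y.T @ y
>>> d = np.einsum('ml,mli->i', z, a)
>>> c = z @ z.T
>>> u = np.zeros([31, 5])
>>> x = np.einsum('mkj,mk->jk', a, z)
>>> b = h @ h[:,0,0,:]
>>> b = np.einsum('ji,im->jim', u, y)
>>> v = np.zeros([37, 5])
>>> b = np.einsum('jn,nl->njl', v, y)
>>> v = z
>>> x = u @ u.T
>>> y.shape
(5, 29)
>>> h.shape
(13, 29, 29, 13)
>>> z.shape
(37, 29)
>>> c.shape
(37, 37)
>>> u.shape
(31, 5)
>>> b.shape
(5, 37, 29)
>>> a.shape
(37, 29, 5)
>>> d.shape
(5,)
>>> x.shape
(31, 31)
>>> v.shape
(37, 29)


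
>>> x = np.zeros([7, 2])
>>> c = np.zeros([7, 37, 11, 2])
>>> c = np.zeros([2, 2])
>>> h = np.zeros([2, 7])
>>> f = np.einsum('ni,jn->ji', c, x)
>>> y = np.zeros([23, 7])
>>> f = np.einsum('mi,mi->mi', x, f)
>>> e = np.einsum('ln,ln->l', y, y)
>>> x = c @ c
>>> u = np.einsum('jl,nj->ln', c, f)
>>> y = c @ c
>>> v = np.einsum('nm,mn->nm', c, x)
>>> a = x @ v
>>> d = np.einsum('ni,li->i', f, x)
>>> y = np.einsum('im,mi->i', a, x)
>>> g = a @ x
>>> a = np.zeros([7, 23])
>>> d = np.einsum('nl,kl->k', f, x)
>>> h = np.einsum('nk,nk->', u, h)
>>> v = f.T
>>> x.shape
(2, 2)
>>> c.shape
(2, 2)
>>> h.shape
()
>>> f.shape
(7, 2)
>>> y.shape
(2,)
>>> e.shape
(23,)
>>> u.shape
(2, 7)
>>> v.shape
(2, 7)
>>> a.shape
(7, 23)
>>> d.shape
(2,)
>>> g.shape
(2, 2)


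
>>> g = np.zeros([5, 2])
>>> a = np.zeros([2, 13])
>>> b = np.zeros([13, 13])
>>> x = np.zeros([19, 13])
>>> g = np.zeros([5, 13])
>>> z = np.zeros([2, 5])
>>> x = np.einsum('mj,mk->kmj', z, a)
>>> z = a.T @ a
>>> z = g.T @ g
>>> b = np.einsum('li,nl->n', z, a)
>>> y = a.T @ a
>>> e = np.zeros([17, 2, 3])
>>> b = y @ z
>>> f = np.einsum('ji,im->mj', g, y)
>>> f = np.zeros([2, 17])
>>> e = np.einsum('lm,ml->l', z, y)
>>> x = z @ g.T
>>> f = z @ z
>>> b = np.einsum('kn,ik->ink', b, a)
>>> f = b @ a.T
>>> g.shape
(5, 13)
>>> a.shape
(2, 13)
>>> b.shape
(2, 13, 13)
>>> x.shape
(13, 5)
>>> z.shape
(13, 13)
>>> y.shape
(13, 13)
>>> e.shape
(13,)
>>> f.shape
(2, 13, 2)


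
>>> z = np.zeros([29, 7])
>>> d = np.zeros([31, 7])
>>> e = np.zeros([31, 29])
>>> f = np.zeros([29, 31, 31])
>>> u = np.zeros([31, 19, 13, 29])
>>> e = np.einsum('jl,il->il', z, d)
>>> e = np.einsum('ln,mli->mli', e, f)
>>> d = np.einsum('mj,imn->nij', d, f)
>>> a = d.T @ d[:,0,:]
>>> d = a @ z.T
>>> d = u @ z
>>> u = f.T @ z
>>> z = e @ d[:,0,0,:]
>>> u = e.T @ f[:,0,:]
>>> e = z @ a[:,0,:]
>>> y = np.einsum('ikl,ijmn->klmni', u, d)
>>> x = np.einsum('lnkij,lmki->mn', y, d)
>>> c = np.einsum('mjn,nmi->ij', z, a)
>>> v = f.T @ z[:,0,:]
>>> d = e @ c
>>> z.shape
(29, 31, 7)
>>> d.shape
(29, 31, 31)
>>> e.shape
(29, 31, 7)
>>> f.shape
(29, 31, 31)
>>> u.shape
(31, 31, 31)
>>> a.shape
(7, 29, 7)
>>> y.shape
(31, 31, 13, 7, 31)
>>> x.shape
(19, 31)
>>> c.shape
(7, 31)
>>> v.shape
(31, 31, 7)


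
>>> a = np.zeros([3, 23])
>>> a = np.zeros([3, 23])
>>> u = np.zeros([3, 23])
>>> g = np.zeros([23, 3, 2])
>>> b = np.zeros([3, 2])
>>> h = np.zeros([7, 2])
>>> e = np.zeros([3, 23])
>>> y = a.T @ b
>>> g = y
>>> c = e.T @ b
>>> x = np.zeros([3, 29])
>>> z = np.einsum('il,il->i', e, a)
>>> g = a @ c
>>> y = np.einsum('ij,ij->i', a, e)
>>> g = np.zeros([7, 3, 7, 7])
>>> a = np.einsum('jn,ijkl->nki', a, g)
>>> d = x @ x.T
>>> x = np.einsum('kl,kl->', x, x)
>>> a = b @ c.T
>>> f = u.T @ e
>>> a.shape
(3, 23)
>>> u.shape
(3, 23)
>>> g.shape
(7, 3, 7, 7)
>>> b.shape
(3, 2)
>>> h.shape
(7, 2)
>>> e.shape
(3, 23)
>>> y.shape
(3,)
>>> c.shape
(23, 2)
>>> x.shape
()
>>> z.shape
(3,)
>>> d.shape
(3, 3)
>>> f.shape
(23, 23)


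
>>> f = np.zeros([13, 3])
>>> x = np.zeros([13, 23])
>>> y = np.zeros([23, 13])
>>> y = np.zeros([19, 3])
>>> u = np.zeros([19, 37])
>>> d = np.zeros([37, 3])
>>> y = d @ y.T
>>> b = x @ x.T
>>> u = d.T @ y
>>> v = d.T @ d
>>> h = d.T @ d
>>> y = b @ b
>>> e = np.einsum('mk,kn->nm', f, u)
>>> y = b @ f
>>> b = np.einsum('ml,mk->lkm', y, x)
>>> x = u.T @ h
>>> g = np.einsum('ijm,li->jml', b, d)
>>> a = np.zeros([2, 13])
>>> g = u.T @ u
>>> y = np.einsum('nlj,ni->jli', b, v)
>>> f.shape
(13, 3)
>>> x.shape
(19, 3)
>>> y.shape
(13, 23, 3)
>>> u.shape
(3, 19)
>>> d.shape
(37, 3)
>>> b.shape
(3, 23, 13)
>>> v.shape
(3, 3)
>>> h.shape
(3, 3)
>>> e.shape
(19, 13)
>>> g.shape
(19, 19)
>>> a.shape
(2, 13)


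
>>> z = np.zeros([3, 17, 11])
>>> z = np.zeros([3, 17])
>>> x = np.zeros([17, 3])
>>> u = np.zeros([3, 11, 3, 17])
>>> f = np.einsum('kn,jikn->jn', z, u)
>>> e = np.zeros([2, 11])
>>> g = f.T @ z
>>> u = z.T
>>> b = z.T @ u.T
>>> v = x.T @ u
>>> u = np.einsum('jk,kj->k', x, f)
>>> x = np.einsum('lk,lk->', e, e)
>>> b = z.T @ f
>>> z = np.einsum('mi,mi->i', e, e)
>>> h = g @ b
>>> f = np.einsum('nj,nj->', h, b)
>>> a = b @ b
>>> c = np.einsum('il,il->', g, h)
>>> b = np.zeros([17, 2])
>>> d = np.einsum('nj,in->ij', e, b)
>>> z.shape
(11,)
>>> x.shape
()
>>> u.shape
(3,)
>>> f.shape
()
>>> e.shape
(2, 11)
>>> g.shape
(17, 17)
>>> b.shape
(17, 2)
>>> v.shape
(3, 3)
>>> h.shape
(17, 17)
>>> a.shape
(17, 17)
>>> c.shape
()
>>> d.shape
(17, 11)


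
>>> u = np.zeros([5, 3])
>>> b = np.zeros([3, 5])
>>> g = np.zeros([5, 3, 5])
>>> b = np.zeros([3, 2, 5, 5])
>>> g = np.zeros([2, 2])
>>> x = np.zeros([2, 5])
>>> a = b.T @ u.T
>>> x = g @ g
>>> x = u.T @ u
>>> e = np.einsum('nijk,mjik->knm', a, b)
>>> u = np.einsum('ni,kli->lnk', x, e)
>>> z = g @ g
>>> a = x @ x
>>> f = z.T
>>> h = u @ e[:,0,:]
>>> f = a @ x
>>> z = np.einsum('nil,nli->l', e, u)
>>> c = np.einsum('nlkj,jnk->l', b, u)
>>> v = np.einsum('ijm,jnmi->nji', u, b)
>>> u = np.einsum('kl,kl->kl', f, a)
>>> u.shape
(3, 3)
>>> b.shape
(3, 2, 5, 5)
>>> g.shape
(2, 2)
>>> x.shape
(3, 3)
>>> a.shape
(3, 3)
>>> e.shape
(5, 5, 3)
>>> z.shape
(3,)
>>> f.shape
(3, 3)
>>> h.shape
(5, 3, 3)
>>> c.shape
(2,)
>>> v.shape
(2, 3, 5)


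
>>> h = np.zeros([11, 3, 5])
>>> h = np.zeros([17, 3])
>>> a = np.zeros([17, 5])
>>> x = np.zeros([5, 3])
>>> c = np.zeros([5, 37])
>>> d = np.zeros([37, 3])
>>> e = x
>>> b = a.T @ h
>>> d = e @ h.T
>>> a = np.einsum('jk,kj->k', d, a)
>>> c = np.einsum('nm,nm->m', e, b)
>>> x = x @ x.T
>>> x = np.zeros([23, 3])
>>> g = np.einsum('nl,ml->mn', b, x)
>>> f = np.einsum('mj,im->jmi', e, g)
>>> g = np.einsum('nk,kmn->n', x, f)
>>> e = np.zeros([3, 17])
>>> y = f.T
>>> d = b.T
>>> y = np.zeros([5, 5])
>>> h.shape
(17, 3)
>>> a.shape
(17,)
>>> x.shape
(23, 3)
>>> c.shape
(3,)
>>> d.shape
(3, 5)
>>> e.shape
(3, 17)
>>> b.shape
(5, 3)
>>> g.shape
(23,)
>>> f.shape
(3, 5, 23)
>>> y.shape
(5, 5)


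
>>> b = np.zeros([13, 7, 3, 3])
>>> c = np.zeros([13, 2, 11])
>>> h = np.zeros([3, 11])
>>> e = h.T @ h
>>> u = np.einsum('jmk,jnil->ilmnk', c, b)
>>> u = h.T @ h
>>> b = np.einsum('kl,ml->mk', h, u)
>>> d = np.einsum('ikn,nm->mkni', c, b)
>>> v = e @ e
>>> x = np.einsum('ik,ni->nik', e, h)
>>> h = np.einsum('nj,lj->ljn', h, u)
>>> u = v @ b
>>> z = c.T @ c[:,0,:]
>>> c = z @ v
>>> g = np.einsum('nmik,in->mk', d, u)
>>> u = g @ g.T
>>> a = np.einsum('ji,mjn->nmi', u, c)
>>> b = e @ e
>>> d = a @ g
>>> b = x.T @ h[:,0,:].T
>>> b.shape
(11, 11, 11)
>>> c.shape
(11, 2, 11)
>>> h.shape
(11, 11, 3)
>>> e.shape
(11, 11)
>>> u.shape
(2, 2)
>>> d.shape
(11, 11, 13)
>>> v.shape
(11, 11)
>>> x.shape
(3, 11, 11)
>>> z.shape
(11, 2, 11)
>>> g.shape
(2, 13)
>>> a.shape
(11, 11, 2)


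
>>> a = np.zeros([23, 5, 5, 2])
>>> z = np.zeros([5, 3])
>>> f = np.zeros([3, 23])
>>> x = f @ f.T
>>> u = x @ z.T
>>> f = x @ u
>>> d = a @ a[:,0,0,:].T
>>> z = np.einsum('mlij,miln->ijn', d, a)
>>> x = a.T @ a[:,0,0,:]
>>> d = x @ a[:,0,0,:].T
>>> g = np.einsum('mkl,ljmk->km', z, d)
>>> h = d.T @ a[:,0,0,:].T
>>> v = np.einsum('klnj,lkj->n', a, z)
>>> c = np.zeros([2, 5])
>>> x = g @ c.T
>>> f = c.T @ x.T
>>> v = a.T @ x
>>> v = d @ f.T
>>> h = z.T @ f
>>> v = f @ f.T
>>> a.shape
(23, 5, 5, 2)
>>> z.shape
(5, 23, 2)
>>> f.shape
(5, 23)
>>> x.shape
(23, 2)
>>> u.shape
(3, 5)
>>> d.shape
(2, 5, 5, 23)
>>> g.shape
(23, 5)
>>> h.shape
(2, 23, 23)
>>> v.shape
(5, 5)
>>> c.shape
(2, 5)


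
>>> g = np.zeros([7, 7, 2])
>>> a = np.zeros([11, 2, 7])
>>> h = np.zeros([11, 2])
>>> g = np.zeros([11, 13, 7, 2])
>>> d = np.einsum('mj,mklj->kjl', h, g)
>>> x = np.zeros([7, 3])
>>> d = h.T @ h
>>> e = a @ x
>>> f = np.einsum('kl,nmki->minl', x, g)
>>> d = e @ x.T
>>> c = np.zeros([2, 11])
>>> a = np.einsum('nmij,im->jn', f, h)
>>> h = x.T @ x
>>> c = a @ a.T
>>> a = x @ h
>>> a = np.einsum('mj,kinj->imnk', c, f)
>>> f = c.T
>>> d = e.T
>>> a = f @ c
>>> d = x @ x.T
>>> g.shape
(11, 13, 7, 2)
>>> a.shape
(3, 3)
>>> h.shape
(3, 3)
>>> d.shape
(7, 7)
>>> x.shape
(7, 3)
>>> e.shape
(11, 2, 3)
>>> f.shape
(3, 3)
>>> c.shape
(3, 3)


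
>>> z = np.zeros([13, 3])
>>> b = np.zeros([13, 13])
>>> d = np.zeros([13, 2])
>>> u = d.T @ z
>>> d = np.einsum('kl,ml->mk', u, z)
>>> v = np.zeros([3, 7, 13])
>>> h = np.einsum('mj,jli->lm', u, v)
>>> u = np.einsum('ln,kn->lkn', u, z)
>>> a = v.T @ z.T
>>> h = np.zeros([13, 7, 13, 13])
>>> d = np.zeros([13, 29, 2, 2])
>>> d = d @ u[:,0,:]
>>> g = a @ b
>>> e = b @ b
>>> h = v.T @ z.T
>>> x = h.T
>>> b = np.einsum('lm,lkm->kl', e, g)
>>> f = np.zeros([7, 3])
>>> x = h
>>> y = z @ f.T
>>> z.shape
(13, 3)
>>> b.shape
(7, 13)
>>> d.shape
(13, 29, 2, 3)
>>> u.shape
(2, 13, 3)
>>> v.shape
(3, 7, 13)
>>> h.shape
(13, 7, 13)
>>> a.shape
(13, 7, 13)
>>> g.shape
(13, 7, 13)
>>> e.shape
(13, 13)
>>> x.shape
(13, 7, 13)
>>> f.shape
(7, 3)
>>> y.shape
(13, 7)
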